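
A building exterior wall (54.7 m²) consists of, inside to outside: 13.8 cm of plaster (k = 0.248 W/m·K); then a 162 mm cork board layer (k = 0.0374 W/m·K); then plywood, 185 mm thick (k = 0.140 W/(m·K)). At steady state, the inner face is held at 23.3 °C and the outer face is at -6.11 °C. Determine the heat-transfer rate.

Series thermal resistances, inner to outer:
  R_plaster = L/(kA) = 0.138/(0.248·54.7) = 0.01017 K/W
  R_cork board = L/(kA) = 0.162/(0.0374·54.7) = 0.07919 K/W
  R_plywood = L/(kA) = 0.185/(0.140·54.7) = 0.02416 K/W
ΣR = 0.01017 + 0.07919 + 0.02416 = 0.1135 K/W
Q = ΔT/ΣR = (23.3 °C − -6.11 °C)/0.1135 = 259 W

Q = 259 W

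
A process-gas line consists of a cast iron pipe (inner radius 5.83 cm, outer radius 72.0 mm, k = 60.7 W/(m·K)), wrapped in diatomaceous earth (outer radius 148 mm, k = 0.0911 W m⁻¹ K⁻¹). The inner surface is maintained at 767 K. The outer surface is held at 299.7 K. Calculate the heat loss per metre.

Q' = 371 W/m

Series thermal resistances, inner to outer:
  R'_cast iron = ln(0.0720/0.0583)/(2πk) = 0.2111/(2π·60.7) = 5.534×10^-4 m·K/W
  R'_diatomaceous earth = ln(0.148/0.0720)/(2πk) = 0.7205/(2π·0.0911) = 1.259 m·K/W
ΣR = 5.534×10^-4 + 1.259 = 1.260 m·K/W
Q' = ΔT/ΣR = (767 K − 299.7 K)/1.260 = 371 W/m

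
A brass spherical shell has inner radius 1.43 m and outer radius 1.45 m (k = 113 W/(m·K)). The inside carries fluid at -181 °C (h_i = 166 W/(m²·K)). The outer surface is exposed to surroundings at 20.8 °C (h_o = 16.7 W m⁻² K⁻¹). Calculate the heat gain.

Q = 80.5 kW

Resistance network (inner→outer):
  R_conv,in = 1/(4πr²h) = 1/(4π·1.43²·166) = 2.344×10^-4 K/W
  R_brass = (1/1.43 − 1/1.45)/(4πk) = 0.009646/(4π·113) = 6.793×10^-6 K/W
  R_conv,out = 1/(4πr²h) = 1/(4π·1.45²·16.7) = 0.002266 K/W
ΣR = 2.344×10^-4 + 6.793×10^-6 + 0.002266 = 0.002507 K/W
Q = ΔT/ΣR = (-181 °C − 20.8 °C)/0.002507 = -80500 W
(Negative Q ⇒ heat flows inward; heat gain = 80500 W.)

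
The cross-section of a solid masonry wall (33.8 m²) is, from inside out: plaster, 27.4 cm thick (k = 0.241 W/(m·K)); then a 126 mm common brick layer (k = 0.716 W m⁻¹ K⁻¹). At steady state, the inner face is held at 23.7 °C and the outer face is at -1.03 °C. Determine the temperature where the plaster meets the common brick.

Resistance network (inner→outer):
  R_plaster = L/(kA) = 0.274/(0.241·33.8) = 0.03364 K/W
  R_common brick = L/(kA) = 0.126/(0.716·33.8) = 0.005206 K/W
ΣR = 0.03364 + 0.005206 = 0.03885 K/W
Q = ΔT/ΣR = (23.7 °C − -1.03 °C)/0.03885 = 636.6 W
From the inner boundary to the plaster/common brick interface, ΣR_partial = 0.03364 K/W.
T_interface = T_in − Q·ΣR_partial = 23.7 °C − (636.6)(0.03364) = 2.28 °C

T = 2.28 °C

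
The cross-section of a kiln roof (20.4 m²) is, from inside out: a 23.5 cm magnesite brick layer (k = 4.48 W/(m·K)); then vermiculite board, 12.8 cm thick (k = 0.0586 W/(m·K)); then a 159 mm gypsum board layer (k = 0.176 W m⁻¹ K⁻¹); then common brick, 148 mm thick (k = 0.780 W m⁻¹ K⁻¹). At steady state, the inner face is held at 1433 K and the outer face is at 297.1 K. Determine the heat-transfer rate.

Treat each layer as a resistance in series:
  R_magnesite brick = L/(kA) = 0.235/(4.48·20.4) = 0.002571 K/W
  R_vermiculite board = L/(kA) = 0.128/(0.0586·20.4) = 0.1071 K/W
  R_gypsum board = L/(kA) = 0.159/(0.176·20.4) = 0.04428 K/W
  R_common brick = L/(kA) = 0.148/(0.780·20.4) = 0.009301 K/W
ΣR = 0.002571 + 0.1071 + 0.04428 + 0.009301 = 0.1633 K/W
Q = ΔT/ΣR = (1433 K − 297.1 K)/0.1633 = 6960 W

Q = 6960 W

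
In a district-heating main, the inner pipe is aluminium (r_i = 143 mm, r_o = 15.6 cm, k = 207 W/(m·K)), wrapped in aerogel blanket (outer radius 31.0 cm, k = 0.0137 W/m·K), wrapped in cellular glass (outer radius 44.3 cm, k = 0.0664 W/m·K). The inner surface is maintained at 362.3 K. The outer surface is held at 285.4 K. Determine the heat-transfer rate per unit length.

Treat each layer as a resistance in series:
  R'_aluminium = ln(0.156/0.143)/(2πk) = 0.08701/(2π·207) = 6.690×10^-5 m·K/W
  R'_aerogel blanket = ln(0.310/0.156)/(2πk) = 0.6867/(2π·0.0137) = 7.978 m·K/W
  R'_cellular glass = ln(0.443/0.310)/(2πk) = 0.3570/(2π·0.0664) = 0.8557 m·K/W
ΣR = 6.690×10^-5 + 7.978 + 0.8557 = 8.834 m·K/W
Q' = ΔT/ΣR = (362.3 K − 285.4 K)/8.834 = 8.71 W/m

Q' = 8.71 W/m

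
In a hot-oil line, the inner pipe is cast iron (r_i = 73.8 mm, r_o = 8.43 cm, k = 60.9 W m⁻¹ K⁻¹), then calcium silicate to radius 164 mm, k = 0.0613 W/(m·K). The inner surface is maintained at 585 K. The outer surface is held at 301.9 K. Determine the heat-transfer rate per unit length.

Resistance network (inner→outer):
  R'_cast iron = ln(0.0843/0.0738)/(2πk) = 0.1330/(2π·60.9) = 3.476×10^-4 m·K/W
  R'_calcium silicate = ln(0.164/0.0843)/(2πk) = 0.6655/(2π·0.0613) = 1.728 m·K/W
ΣR = 3.476×10^-4 + 1.728 = 1.728 m·K/W
Q' = ΔT/ΣR = (585 K − 301.9 K)/1.728 = 164 W/m

Q' = 164 W/m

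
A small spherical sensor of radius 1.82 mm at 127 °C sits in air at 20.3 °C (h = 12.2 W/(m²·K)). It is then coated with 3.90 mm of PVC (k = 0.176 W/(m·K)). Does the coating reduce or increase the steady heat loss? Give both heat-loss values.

increases: 0.0542 → 0.289 W

Critical radius for a sphere: r_cr = 2k/h = 0.0289 m = 2.89 cm.
Outer radius after coating: r₂ = 0.00182 + 0.00390 = 0.00572 m.
Since r₁ < r_cr and r₂ ≤ r_cr, the coating moves toward the maximum at r_cr — heat loss rises.
Bare: R = 1/(4πr₁²h) = 1969 K/W; Q = 106.7/1969 = 0.0542 W.
Coated: R = R_cond + R_conv = 368.7 K/W; Q = 106.7/368.7 = 0.289 W.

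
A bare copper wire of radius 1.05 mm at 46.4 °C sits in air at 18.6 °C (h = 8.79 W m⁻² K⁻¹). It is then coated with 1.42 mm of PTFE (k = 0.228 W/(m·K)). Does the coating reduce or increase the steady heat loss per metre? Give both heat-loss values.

Critical radius for a cylinder: r_cr = k/h = 0.0259 m = 2.59 cm.
Outer radius after coating: r₂ = 0.00105 + 0.00142 = 0.00247 m.
Since r₁ < r_cr and r₂ ≤ r_cr, the coating moves toward the maximum at r_cr — heat loss rises.
Bare: R = 1/(2πr₁h) = 17.24 m·K/W; Q = 27.8/17.24 = 1.61 W/m.
Coated: R = R_cond + R_conv = 7.928 m·K/W; Q = 27.8/7.928 = 3.51 W/m.

increases: 1.61 → 3.51 W/m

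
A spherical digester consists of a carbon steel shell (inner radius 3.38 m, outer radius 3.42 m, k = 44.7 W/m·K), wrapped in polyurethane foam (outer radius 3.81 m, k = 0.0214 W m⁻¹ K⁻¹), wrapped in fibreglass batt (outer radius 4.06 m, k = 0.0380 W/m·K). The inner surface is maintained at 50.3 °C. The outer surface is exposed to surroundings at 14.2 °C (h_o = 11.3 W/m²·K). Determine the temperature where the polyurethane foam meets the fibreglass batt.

T = 22.7 °C

Resistance network (inner→outer):
  R_carbon steel = (1/3.38 − 1/3.42)/(4πk) = 0.003460/(4π·44.7) = 6.160×10^-6 K/W
  R_polyurethane foam = (1/3.42 − 1/3.81)/(4πk) = 0.02993/(4π·0.0214) = 0.1113 K/W
  R_fibreglass batt = (1/3.81 − 1/4.06)/(4πk) = 0.01616/(4π·0.0380) = 0.03385 K/W
  R_conv,out = 1/(4πr²h) = 1/(4π·4.06²·11.3) = 4.272×10^-4 K/W
ΣR = 6.160×10^-6 + 0.1113 + 0.03385 + 4.272×10^-4 = 0.1456 K/W
Q = ΔT/ΣR = (50.3 °C − 14.2 °C)/0.1456 = 247.9 W
From the inner boundary to the polyurethane foam/fibreglass batt interface, ΣR_partial = 0.1113 K/W.
T_interface = T_in − Q·ΣR_partial = 50.3 °C − (247.9)(0.1113) = 22.7 °C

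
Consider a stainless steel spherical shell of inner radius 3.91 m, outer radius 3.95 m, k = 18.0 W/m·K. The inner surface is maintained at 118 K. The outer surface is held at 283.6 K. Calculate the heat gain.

Q = 4πk·ΔT/(1/r₁ − 1/r₂) = 4π × 18.0 × 165.6 / (1/3.91 − 1/3.95) = 1.45×10^7 W

Q = 1.45×10^7 W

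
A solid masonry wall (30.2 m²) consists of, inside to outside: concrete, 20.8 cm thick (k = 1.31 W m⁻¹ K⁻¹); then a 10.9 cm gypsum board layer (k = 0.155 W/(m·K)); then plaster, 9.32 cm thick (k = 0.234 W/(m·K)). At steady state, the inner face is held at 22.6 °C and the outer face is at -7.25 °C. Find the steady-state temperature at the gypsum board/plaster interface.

T = 2.18 °C

Resistance network (inner→outer):
  R_concrete = L/(kA) = 0.208/(1.31·30.2) = 0.005258 K/W
  R_gypsum board = L/(kA) = 0.109/(0.155·30.2) = 0.02329 K/W
  R_plaster = L/(kA) = 0.0932/(0.234·30.2) = 0.01319 K/W
ΣR = 0.005258 + 0.02329 + 0.01319 = 0.04174 K/W
Q = ΔT/ΣR = (22.6 °C − -7.25 °C)/0.04174 = 715.1 W
From the inner boundary to the gypsum board/plaster interface, ΣR_partial = 0.02855 K/W.
T_interface = T_in − Q·ΣR_partial = 22.6 °C − (715.1)(0.02855) = 2.18 °C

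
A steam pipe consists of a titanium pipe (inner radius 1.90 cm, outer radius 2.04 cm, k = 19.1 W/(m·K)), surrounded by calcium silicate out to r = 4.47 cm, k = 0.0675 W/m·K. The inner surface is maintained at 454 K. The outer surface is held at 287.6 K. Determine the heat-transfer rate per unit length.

Q' = 89.9 W/m

Series thermal resistances, inner to outer:
  R'_titanium = ln(0.0204/0.0190)/(2πk) = 0.07110/(2π·19.1) = 5.924×10^-4 m·K/W
  R'_calcium silicate = ln(0.0447/0.0204)/(2πk) = 0.7844/(2π·0.0675) = 1.850 m·K/W
ΣR = 5.924×10^-4 + 1.850 = 1.851 m·K/W
Q' = ΔT/ΣR = (454 K − 287.6 K)/1.851 = 89.9 W/m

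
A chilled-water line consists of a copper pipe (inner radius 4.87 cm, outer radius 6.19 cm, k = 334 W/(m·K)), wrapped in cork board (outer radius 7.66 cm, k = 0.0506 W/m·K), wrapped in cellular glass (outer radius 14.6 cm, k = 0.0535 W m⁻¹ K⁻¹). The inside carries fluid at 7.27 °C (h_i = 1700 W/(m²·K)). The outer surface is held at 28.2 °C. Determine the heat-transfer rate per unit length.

Q' = 8.08 W/m

Series thermal resistances, inner to outer:
  R'_conv,in = 1/(2πr h) = 1/(2π·0.0487·1700) = 0.001922 m·K/W
  R'_copper = ln(0.0619/0.0487)/(2πk) = 0.2398/(2π·334) = 1.143×10^-4 m·K/W
  R'_cork board = ln(0.0766/0.0619)/(2πk) = 0.2131/(2π·0.0506) = 0.6702 m·K/W
  R'_cellular glass = ln(0.146/0.0766)/(2πk) = 0.6450/(2π·0.0535) = 1.919 m·K/W
ΣR = 0.001922 + 1.143×10^-4 + 0.6702 + 1.919 = 2.591 m·K/W
Q' = ΔT/ΣR = (7.27 °C − 28.2 °C)/2.591 = -8.08 W/m
(Negative Q' ⇒ heat flows inward; heat gain = 8.08 W/m.)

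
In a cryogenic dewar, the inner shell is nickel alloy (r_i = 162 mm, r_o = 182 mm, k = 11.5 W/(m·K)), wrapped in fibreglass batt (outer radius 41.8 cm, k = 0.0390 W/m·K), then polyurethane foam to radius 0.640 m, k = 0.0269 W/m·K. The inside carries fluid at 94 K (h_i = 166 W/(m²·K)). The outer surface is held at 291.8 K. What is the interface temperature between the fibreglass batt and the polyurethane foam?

Resistance network (inner→outer):
  R_conv,in = 1/(4πr²h) = 1/(4π·0.162²·166) = 0.01827 K/W
  R_nickel alloy = (1/0.162 − 1/0.182)/(4πk) = 0.6783/(4π·11.5) = 0.004694 K/W
  R_fibreglass batt = (1/0.182 − 1/0.418)/(4πk) = 3.102/(4π·0.0390) = 6.330 K/W
  R_polyurethane foam = (1/0.418 − 1/0.640)/(4πk) = 0.8298/(4π·0.0269) = 2.455 K/W
ΣR = 0.01827 + 0.004694 + 6.330 + 2.455 = 8.808 K/W
Q = ΔT/ΣR = (94 K − 291.8 K)/8.808 = -22.46 W
From the inner boundary to the fibreglass batt/polyurethane foam interface, ΣR_partial = 6.353 K/W.
T_interface = T_in − Q·ΣR_partial = 94 K − (-22.46)(6.353) = 236.7 K

T = 236.7 K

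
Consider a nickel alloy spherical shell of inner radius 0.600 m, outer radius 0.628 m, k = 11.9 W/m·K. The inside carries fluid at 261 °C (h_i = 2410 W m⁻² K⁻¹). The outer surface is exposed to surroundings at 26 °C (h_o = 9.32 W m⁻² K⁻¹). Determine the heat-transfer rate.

Q = 10.6 kW

Resistance network (inner→outer):
  R_conv,in = 1/(4πr²h) = 1/(4π·0.600²·2410) = 9.172×10^-5 K/W
  R_nickel alloy = (1/0.600 − 1/0.628)/(4πk) = 0.07431/(4π·11.9) = 4.969×10^-4 K/W
  R_conv,out = 1/(4πr²h) = 1/(4π·0.628²·9.32) = 0.02165 K/W
ΣR = 9.172×10^-5 + 4.969×10^-4 + 0.02165 = 0.02224 K/W
Q = ΔT/ΣR = (261 °C − 26 °C)/0.02224 = 10600 W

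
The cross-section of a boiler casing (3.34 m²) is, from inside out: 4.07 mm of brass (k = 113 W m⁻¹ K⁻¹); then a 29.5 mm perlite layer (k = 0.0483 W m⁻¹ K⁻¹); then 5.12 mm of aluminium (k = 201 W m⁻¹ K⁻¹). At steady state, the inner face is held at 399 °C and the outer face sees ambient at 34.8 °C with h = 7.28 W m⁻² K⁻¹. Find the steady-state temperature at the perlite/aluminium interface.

T = 102 °C

Resistance network (inner→outer):
  R_brass = L/(kA) = 0.00407/(113·3.34) = 1.078×10^-5 K/W
  R_perlite = L/(kA) = 0.0295/(0.0483·3.34) = 0.1829 K/W
  R_aluminium = L/(kA) = 0.00512/(201·3.34) = 7.627×10^-6 K/W
  R_conv,out = 1/(hA) = 1/(7.28·3.34) = 0.04113 K/W
ΣR = 1.078×10^-5 + 0.1829 + 7.627×10^-6 + 0.04113 = 0.2240 K/W
Q = ΔT/ΣR = (399 °C − 34.8 °C)/0.2240 = 1626 W
From the inner boundary to the perlite/aluminium interface, ΣR_partial = 0.1829 K/W.
T_interface = T_in − Q·ΣR_partial = 399 °C − (1626)(0.1829) = 102 °C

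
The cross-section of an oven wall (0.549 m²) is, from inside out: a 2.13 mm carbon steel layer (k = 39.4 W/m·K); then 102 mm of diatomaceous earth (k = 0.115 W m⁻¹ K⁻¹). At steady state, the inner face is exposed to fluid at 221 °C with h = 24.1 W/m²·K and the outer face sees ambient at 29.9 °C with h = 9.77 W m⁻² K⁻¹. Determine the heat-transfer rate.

Q = 102 W

Treat each layer as a resistance in series:
  R_conv,in = 1/(hA) = 1/(24.1·0.549) = 0.07558 K/W
  R_carbon steel = L/(kA) = 0.00213/(39.4·0.549) = 9.847×10^-5 K/W
  R_diatomaceous earth = L/(kA) = 0.102/(0.115·0.549) = 1.616 K/W
  R_conv,out = 1/(hA) = 1/(9.77·0.549) = 0.1864 K/W
ΣR = 0.07558 + 9.847×10^-5 + 1.616 + 0.1864 = 1.878 K/W
Q = ΔT/ΣR = (221 °C − 29.9 °C)/1.878 = 102 W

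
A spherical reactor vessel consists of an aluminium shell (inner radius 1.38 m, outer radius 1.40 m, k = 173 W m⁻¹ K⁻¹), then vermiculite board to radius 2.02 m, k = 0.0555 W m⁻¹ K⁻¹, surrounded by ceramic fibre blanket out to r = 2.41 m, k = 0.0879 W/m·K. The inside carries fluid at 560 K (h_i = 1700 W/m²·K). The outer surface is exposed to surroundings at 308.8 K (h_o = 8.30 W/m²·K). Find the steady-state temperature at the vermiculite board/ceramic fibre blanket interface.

Series thermal resistances, inner to outer:
  R_conv,in = 1/(4πr²h) = 1/(4π·1.38²·1700) = 2.458×10^-5 K/W
  R_aluminium = (1/1.38 − 1/1.40)/(4πk) = 0.01035/(4π·173) = 4.762×10^-6 K/W
  R_vermiculite board = (1/1.40 − 1/2.02)/(4πk) = 0.2192/(4π·0.0555) = 0.3143 K/W
  R_ceramic fibre blanket = (1/2.02 − 1/2.41)/(4πk) = 0.08011/(4π·0.0879) = 0.07253 K/W
  R_conv,out = 1/(4πr²h) = 1/(4π·2.41²·8.30) = 0.001651 K/W
ΣR = 2.458×10^-5 + 4.762×10^-6 + 0.3143 + 0.07253 + 0.001651 = 0.3885 K/W
Q = ΔT/ΣR = (560 K − 308.8 K)/0.3885 = 646.6 W
From the inner boundary to the vermiculite board/ceramic fibre blanket interface, ΣR_partial = 0.3143 K/W.
T_interface = T_in − Q·ΣR_partial = 560 K − (646.6)(0.3143) = 356.8 K

T = 356.8 K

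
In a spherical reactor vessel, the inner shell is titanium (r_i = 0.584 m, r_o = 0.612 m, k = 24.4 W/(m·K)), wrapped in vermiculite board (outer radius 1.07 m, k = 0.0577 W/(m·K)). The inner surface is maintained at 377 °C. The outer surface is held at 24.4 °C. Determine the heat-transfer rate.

Resistance network (inner→outer):
  R_titanium = (1/0.584 − 1/0.612)/(4πk) = 0.07834/(4π·24.4) = 2.555×10^-4 K/W
  R_vermiculite board = (1/0.612 − 1/1.07)/(4πk) = 0.6994/(4π·0.0577) = 0.9646 K/W
ΣR = 2.555×10^-4 + 0.9646 = 0.9649 K/W
Q = ΔT/ΣR = (377 °C − 24.4 °C)/0.9649 = 365 W

Q = 365 W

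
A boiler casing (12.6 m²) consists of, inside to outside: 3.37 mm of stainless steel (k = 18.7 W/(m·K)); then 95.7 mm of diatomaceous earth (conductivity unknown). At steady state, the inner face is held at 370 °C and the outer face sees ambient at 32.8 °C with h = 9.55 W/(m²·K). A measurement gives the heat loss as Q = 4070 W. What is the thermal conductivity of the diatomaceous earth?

ΣR = ΔT/Q = |370 − 32.8|/4070 = 0.08285 K/W
Known resistances:
  R_stainless steel = L/(kA) = 0.00337/(18.7·12.6) = 1.430×10^-5 K/W
  R_conv,out = 1/(hA) = 1/(9.55·12.6) = 0.008310 K/W
R_diatomaceous earth = ΣR − ΣR_known = 0.08285 − 0.008324 = 0.07453 K/W
L/(kA) = 0.07453 ⇒ k = 0.0957/(0.07453·12.6) = 0.102 W/m·K

k = 0.102 W/m·K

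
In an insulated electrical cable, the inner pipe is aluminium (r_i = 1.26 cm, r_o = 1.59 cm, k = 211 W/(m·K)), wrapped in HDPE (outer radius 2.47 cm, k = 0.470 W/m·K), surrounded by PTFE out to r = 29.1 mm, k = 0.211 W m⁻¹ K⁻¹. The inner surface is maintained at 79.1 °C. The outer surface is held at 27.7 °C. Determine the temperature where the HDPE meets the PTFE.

T = 51.0 °C

Resistance network (inner→outer):
  R'_aluminium = ln(0.0159/0.0126)/(2πk) = 0.2326/(2π·211) = 1.755×10^-4 m·K/W
  R'_HDPE = ln(0.0247/0.0159)/(2πk) = 0.4405/(2π·0.470) = 0.1492 m·K/W
  R'_PTFE = ln(0.0291/0.0247)/(2πk) = 0.1639/(2π·0.211) = 0.1237 m·K/W
ΣR = 1.755×10^-4 + 0.1492 + 0.1237 = 0.2731 m·K/W
Q' = ΔT/ΣR = (79.1 °C − 27.7 °C)/0.2731 = 188.2 W/m
From the inner boundary to the HDPE/PTFE interface, ΣR_partial = 0.1494 m·K/W.
T_interface = T_in − Q'·ΣR_partial = 79.1 °C − (188.2)(0.1494) = 51.0 °C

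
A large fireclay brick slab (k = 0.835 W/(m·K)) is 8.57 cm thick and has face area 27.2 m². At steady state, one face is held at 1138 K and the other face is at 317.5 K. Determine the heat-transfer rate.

Q = kA·ΔT/L = 0.835 × 27.2 × |1138 K − 317.5 K| / 0.0857 = 2.17×10^5 W

Q = 2.17×10^5 W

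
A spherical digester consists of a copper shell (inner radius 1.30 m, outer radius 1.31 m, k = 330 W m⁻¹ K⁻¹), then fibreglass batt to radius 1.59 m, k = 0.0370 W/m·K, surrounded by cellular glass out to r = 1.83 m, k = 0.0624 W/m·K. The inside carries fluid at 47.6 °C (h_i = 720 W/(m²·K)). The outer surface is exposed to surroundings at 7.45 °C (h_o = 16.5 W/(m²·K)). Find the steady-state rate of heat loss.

Resistance network (inner→outer):
  R_conv,in = 1/(4πr²h) = 1/(4π·1.30²·720) = 6.540×10^-5 K/W
  R_copper = (1/1.30 − 1/1.31)/(4πk) = 0.005872/(4π·330) = 1.416×10^-6 K/W
  R_fibreglass batt = (1/1.31 − 1/1.59)/(4πk) = 0.1344/(4π·0.0370) = 0.2891 K/W
  R_cellular glass = (1/1.59 − 1/1.83)/(4πk) = 0.08248/(4π·0.0624) = 0.1052 K/W
  R_conv,out = 1/(4πr²h) = 1/(4π·1.83²·16.5) = 0.001440 K/W
ΣR = 6.540×10^-5 + 1.416×10^-6 + 0.2891 + 0.1052 + 0.001440 = 0.3958 K/W
Q = ΔT/ΣR = (47.6 °C − 7.45 °C)/0.3958 = 101 W

Q = 101 W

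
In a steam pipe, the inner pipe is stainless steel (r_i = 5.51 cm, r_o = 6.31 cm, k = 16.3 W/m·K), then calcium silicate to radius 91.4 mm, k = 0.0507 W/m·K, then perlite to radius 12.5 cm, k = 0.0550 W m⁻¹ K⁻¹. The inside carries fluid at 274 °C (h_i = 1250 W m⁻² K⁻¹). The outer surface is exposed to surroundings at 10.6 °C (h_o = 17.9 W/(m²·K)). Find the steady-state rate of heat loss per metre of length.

Resistance network (inner→outer):
  R'_conv,in = 1/(2πr h) = 1/(2π·0.0551·1250) = 0.002311 m·K/W
  R'_stainless steel = ln(0.0631/0.0551)/(2πk) = 0.1356/(2π·16.3) = 0.001324 m·K/W
  R'_calcium silicate = ln(0.0914/0.0631)/(2πk) = 0.3705/(2π·0.0507) = 1.163 m·K/W
  R'_perlite = ln(0.125/0.0914)/(2πk) = 0.3131/(2π·0.0550) = 0.9059 m·K/W
  R'_conv,out = 1/(2πr h) = 1/(2π·0.125·17.9) = 0.07113 m·K/W
ΣR = 0.002311 + 0.001324 + 1.163 + 0.9059 + 0.07113 = 2.144 m·K/W
Q' = ΔT/ΣR = (274 °C − 10.6 °C)/2.144 = 123 W/m

Q' = 123 W/m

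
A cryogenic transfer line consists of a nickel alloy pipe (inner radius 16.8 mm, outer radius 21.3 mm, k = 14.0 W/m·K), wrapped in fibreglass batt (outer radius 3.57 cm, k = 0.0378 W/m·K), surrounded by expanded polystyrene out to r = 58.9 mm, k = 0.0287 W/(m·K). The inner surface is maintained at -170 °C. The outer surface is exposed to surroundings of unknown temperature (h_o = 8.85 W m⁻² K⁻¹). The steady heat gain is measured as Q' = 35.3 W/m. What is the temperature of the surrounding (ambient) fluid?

Series resistances:
  R'_nickel alloy = ln(0.0213/0.0168)/(2πk) = 0.2373/(2π·14.0) = 0.002698 m·K/W
  R'_fibreglass batt = ln(0.0357/0.0213)/(2πk) = 0.5164/(2π·0.0378) = 2.174 m·K/W
  R'_expanded polystyrene = ln(0.0589/0.0357)/(2πk) = 0.5007/(2π·0.0287) = 2.777 m·K/W
  R'_conv,out = 1/(2πr h) = 1/(2π·0.0589·8.85) = 0.3053 m·K/W
ΣR = 5.259 m·K/W
ΔT = Q'·ΣR = 35.3 × 5.259 = 185.6 K
Heat flows inward, so T_out = T_in + ΔT = -170 + 185.6 = 15.6 °C

T_out = 15.6 °C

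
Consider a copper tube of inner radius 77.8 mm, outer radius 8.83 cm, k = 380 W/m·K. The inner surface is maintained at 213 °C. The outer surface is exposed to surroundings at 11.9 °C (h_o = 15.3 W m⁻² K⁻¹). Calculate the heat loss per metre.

Q' = 1710 W/m

Series thermal resistances, inner to outer:
  R'_copper = ln(0.0883/0.0778)/(2πk) = 0.1266/(2π·380) = 5.302×10^-5 m·K/W
  R'_conv,out = 1/(2πr h) = 1/(2π·0.0883·15.3) = 0.1178 m·K/W
ΣR = 5.302×10^-5 + 0.1178 = 0.1179 m·K/W
Q' = ΔT/ΣR = (213 °C − 11.9 °C)/0.1179 = 1710 W/m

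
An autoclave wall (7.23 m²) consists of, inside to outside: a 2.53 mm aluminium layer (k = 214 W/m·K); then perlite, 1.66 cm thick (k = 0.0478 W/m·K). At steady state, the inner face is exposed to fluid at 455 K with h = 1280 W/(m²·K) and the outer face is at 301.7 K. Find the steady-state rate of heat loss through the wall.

Q = 3.18 kW

Resistance network (inner→outer):
  R_conv,in = 1/(hA) = 1/(1280·7.23) = 1.081×10^-4 K/W
  R_aluminium = L/(kA) = 0.00253/(214·7.23) = 1.635×10^-6 K/W
  R_perlite = L/(kA) = 0.0166/(0.0478·7.23) = 0.04803 K/W
ΣR = 1.081×10^-4 + 1.635×10^-6 + 0.04803 = 0.04814 K/W
Q = ΔT/ΣR = (455 K − 301.7 K)/0.04814 = 3180 W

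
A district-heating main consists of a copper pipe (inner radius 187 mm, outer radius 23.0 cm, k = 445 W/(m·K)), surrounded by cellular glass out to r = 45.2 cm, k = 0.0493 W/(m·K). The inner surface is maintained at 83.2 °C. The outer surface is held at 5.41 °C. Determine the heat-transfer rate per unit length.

Q' = 35.7 W/m

Series thermal resistances, inner to outer:
  R'_copper = ln(0.230/0.187)/(2πk) = 0.2070/(2π·445) = 7.402×10^-5 m·K/W
  R'_cellular glass = ln(0.452/0.230)/(2πk) = 0.6756/(2π·0.0493) = 2.181 m·K/W
ΣR = 7.402×10^-5 + 2.181 = 2.181 m·K/W
Q' = ΔT/ΣR = (83.2 °C − 5.41 °C)/2.181 = 35.7 W/m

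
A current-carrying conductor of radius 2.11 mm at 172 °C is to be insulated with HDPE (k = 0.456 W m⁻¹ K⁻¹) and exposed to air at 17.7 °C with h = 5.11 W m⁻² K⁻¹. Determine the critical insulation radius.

For a cylinder, r_cr = k_ins/h = 0.456/5.11 = 0.0892 m = 8.92 cm

r_cr = 8.92 cm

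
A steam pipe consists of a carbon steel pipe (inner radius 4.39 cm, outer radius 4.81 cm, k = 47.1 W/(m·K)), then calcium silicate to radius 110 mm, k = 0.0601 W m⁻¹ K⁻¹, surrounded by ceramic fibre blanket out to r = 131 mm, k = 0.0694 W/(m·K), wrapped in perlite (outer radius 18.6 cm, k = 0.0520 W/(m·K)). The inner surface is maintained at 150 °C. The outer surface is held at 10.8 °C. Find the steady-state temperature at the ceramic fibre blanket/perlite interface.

Resistance network (inner→outer):
  R'_carbon steel = ln(0.0481/0.0439)/(2πk) = 0.09137/(2π·47.1) = 3.087×10^-4 m·K/W
  R'_calcium silicate = ln(0.110/0.0481)/(2πk) = 0.8272/(2π·0.0601) = 2.191 m·K/W
  R'_ceramic fibre blanket = ln(0.131/0.110)/(2πk) = 0.1747/(2π·0.0694) = 0.4007 m·K/W
  R'_perlite = ln(0.186/0.131)/(2πk) = 0.3505/(2π·0.0520) = 1.073 m·K/W
ΣR = 3.087×10^-4 + 2.191 + 0.4007 + 1.073 = 3.665 m·K/W
Q' = ΔT/ΣR = (150 °C − 10.8 °C)/3.665 = 37.98 W/m
From the inner boundary to the ceramic fibre blanket/perlite interface, ΣR_partial = 2.592 m·K/W.
T_interface = T_in − Q'·ΣR_partial = 150 °C − (37.98)(2.592) = 51.6 °C

T = 51.6 °C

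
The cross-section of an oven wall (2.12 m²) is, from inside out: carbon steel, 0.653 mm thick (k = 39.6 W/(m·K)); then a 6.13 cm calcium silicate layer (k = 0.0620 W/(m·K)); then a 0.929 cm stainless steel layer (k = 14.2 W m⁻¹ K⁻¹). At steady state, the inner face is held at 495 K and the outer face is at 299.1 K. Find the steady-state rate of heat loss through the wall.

Q = 420 W

Series thermal resistances, inner to outer:
  R_carbon steel = L/(kA) = 6.53×10^-4/(39.6·2.12) = 7.778×10^-6 K/W
  R_calcium silicate = L/(kA) = 0.0613/(0.0620·2.12) = 0.4664 K/W
  R_stainless steel = L/(kA) = 0.00929/(14.2·2.12) = 3.086×10^-4 K/W
ΣR = 7.778×10^-6 + 0.4664 + 3.086×10^-4 = 0.4667 K/W
Q = ΔT/ΣR = (495 K − 299.1 K)/0.4667 = 420 W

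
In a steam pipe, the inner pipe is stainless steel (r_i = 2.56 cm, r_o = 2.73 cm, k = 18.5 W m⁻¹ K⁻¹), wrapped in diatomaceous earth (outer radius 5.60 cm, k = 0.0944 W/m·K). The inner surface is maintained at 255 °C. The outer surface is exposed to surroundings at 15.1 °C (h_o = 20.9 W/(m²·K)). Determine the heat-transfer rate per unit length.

Q' = 178 W/m

Resistance network (inner→outer):
  R'_stainless steel = ln(0.0273/0.0256)/(2πk) = 0.06429/(2π·18.5) = 5.531×10^-4 m·K/W
  R'_diatomaceous earth = ln(0.0560/0.0273)/(2πk) = 0.7185/(2π·0.0944) = 1.211 m·K/W
  R'_conv,out = 1/(2πr h) = 1/(2π·0.0560·20.9) = 0.1360 m·K/W
ΣR = 5.531×10^-4 + 1.211 + 0.1360 = 1.348 m·K/W
Q' = ΔT/ΣR = (255 °C − 15.1 °C)/1.348 = 178 W/m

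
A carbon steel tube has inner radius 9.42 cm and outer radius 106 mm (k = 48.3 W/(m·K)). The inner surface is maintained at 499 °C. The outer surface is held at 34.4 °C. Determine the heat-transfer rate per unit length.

Q' = 1.19×10^6 W/m

Q' = 2πk·ΔT/ln(r₂/r₁) = 2π × 48.3 × 464.6 / ln(0.106/0.0942) = 1.19×10^6 W/m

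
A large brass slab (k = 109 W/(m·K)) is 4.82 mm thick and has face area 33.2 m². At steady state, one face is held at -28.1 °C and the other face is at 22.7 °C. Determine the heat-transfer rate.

Q = kA·ΔT/L = 109 × 33.2 × |-28.1 °C − 22.7 °C| / 0.00482 = 3.81×10^7 W

Q = 38100 kW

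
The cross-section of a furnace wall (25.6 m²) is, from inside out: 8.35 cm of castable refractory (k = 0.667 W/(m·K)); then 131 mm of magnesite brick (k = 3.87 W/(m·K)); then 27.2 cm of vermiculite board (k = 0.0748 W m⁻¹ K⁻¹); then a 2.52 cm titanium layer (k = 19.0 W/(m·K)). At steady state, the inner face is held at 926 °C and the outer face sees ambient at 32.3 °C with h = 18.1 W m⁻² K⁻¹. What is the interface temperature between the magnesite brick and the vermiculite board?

T = 889 °C

Resistance network (inner→outer):
  R_castable refractory = L/(kA) = 0.0835/(0.667·25.6) = 0.004890 K/W
  R_magnesite brick = L/(kA) = 0.131/(3.87·25.6) = 0.001322 K/W
  R_vermiculite board = L/(kA) = 0.272/(0.0748·25.6) = 0.1420 K/W
  R_titanium = L/(kA) = 0.0252/(19.0·25.6) = 5.181×10^-5 K/W
  R_conv,out = 1/(hA) = 1/(18.1·25.6) = 0.002158 K/W
ΣR = 0.004890 + 0.001322 + 0.1420 + 5.181×10^-5 + 0.002158 = 0.1504 K/W
Q = ΔT/ΣR = (926 °C − 32.3 °C)/0.1504 = 5942 W
From the inner boundary to the magnesite brick/vermiculite board interface, ΣR_partial = 0.006212 K/W.
T_interface = T_in − Q·ΣR_partial = 926 °C − (5942)(0.006212) = 889 °C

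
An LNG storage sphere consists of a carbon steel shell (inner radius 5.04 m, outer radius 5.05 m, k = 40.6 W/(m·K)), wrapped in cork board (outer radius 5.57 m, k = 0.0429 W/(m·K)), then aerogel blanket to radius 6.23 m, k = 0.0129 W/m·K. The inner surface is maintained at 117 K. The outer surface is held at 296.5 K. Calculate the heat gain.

Series thermal resistances, inner to outer:
  R_carbon steel = (1/5.04 − 1/5.05)/(4πk) = 3.929×10^-4/(4π·40.6) = 7.701×10^-7 K/W
  R_cork board = (1/5.05 − 1/5.57)/(4πk) = 0.01849/(4π·0.0429) = 0.03429 K/W
  R_aerogel blanket = (1/5.57 − 1/6.23)/(4πk) = 0.01902/(4π·0.0129) = 0.1173 K/W
ΣR = 7.701×10^-7 + 0.03429 + 0.1173 = 0.1516 K/W
Q = ΔT/ΣR = (117 K − 296.5 K)/0.1516 = -1180 W
(Negative Q ⇒ heat flows inward; heat gain = 1180 W.)

Q = 1180 W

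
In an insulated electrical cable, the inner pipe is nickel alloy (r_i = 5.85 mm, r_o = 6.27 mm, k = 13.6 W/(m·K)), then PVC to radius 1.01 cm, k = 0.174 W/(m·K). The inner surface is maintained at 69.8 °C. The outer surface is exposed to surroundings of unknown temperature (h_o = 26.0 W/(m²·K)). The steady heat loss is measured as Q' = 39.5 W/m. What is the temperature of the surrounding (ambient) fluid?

Series resistances:
  R'_nickel alloy = ln(0.00627/0.00585)/(2πk) = 0.06933/(2π·13.6) = 8.114×10^-4 m·K/W
  R'_PVC = ln(0.0101/0.00627)/(2πk) = 0.4768/(2π·0.174) = 0.4361 m·K/W
  R'_conv,out = 1/(2πr h) = 1/(2π·0.0101·26.0) = 0.6061 m·K/W
ΣR = 1.043 m·K/W
ΔT = Q'·ΣR = 39.5 × 1.043 = 41.20 K
Heat flows outward, so T_out = T_in − ΔT = 69.8 − 41.20 = 28.6 °C

T_out = 28.6 °C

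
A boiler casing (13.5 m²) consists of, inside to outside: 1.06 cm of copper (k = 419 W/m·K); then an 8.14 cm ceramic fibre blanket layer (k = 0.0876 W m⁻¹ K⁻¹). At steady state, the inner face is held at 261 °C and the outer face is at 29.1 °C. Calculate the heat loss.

Treat each layer as a resistance in series:
  R_copper = L/(kA) = 0.0106/(419·13.5) = 1.874×10^-6 K/W
  R_ceramic fibre blanket = L/(kA) = 0.0814/(0.0876·13.5) = 0.06883 K/W
ΣR = 1.874×10^-6 + 0.06883 = 0.06883 K/W
Q = ΔT/ΣR = (261 °C − 29.1 °C)/0.06883 = 3370 W

Q = 3.37 kW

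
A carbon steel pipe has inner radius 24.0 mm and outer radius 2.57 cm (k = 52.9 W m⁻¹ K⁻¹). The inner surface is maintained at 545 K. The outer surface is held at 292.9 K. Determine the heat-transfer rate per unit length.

Q' = 1.22×10^6 W/m

Q' = 2πk·ΔT/ln(r₂/r₁) = 2π × 52.9 × 252.1 / ln(0.0257/0.0240) = 1.22×10^6 W/m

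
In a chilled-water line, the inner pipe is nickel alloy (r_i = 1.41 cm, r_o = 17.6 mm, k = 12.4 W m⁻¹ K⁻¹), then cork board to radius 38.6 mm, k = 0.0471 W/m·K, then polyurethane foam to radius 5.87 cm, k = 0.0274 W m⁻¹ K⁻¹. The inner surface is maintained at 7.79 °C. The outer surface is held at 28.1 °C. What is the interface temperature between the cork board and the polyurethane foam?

T = 18.4 °C

Series thermal resistances, inner to outer:
  R'_nickel alloy = ln(0.0176/0.0141)/(2πk) = 0.2217/(2π·12.4) = 0.002846 m·K/W
  R'_cork board = ln(0.0386/0.0176)/(2πk) = 0.7854/(2π·0.0471) = 2.654 m·K/W
  R'_polyurethane foam = ln(0.0587/0.0386)/(2πk) = 0.4192/(2π·0.0274) = 2.435 m·K/W
ΣR = 0.002846 + 2.654 + 2.435 = 5.092 m·K/W
Q' = ΔT/ΣR = (7.79 °C − 28.1 °C)/5.092 = -3.989 W/m
From the inner boundary to the cork board/polyurethane foam interface, ΣR_partial = 2.657 m·K/W.
T_interface = T_in − Q'·ΣR_partial = 7.79 °C − (-3.989)(2.657) = 18.4 °C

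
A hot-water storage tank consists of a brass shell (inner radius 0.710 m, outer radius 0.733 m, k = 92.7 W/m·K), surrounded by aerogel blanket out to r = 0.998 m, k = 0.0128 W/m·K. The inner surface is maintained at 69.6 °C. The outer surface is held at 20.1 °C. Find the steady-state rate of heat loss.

Resistance network (inner→outer):
  R_brass = (1/0.710 − 1/0.733)/(4πk) = 0.04419/(4π·92.7) = 3.794×10^-5 K/W
  R_aerogel blanket = (1/0.733 − 1/0.998)/(4πk) = 0.3623/(4π·0.0128) = 2.252 K/W
ΣR = 3.794×10^-5 + 2.252 = 2.252 K/W
Q = ΔT/ΣR = (69.6 °C − 20.1 °C)/2.252 = 22.0 W

Q = 22.0 W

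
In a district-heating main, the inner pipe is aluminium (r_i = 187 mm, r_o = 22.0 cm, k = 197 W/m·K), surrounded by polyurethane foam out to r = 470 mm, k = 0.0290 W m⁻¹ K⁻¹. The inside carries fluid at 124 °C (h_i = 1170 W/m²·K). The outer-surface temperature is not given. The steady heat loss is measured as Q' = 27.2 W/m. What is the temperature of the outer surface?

Series resistances:
  R'_conv,in = 1/(2πr h) = 1/(2π·0.187·1170) = 7.274×10^-4 m·K/W
  R'_aluminium = ln(0.220/0.187)/(2πk) = 0.1625/(2π·197) = 1.313×10^-4 m·K/W
  R'_polyurethane foam = ln(0.470/0.220)/(2πk) = 0.7591/(2π·0.0290) = 4.166 m·K/W
ΣR = 4.167 m·K/W
ΔT = Q'·ΣR = 27.2 × 4.167 = 113.3 K
Heat flows outward, so T_out = T_in − ΔT = 124 − 113.3 = 10.7 °C

T_out = 10.7 °C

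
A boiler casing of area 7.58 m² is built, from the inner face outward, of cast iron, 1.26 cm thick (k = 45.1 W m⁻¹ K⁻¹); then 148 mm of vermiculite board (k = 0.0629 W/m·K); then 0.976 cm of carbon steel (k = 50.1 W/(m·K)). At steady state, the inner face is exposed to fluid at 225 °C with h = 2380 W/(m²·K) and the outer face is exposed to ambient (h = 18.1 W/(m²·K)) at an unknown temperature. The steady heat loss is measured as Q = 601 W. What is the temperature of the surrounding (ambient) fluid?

T_out = 34.0 °C

Sum the resistances:
  R_conv,in = 1/(hA) = 1/(2380·7.58) = 5.543×10^-5 K/W
  R_cast iron = L/(kA) = 0.0126/(45.1·7.58) = 3.686×10^-5 K/W
  R_vermiculite board = L/(kA) = 0.148/(0.0629·7.58) = 0.3104 K/W
  R_carbon steel = L/(kA) = 0.00976/(50.1·7.58) = 2.570×10^-5 K/W
  R_conv,out = 1/(hA) = 1/(18.1·7.58) = 0.007289 K/W
ΣR = 0.3178 K/W
ΔT = Q·ΣR = 601 × 0.3178 = 191.0 K
Heat flows outward, so T_out = T_in − ΔT = 225 − 191.0 = 34.0 °C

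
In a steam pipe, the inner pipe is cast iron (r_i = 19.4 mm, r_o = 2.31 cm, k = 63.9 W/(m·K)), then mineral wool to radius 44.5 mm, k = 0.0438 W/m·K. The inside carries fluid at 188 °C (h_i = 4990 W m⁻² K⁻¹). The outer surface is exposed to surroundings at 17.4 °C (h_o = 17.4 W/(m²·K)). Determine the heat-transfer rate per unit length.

Q' = 65.9 W/m

Treat each layer as a resistance in series:
  R'_conv,in = 1/(2πr h) = 1/(2π·0.0194·4990) = 0.001644 m·K/W
  R'_cast iron = ln(0.0231/0.0194)/(2πk) = 0.1746/(2π·63.9) = 4.348×10^-4 m·K/W
  R'_mineral wool = ln(0.0445/0.0231)/(2πk) = 0.6557/(2π·0.0438) = 2.382 m·K/W
  R'_conv,out = 1/(2πr h) = 1/(2π·0.0445·17.4) = 0.2055 m·K/W
ΣR = 0.001644 + 4.348×10^-4 + 2.382 + 0.2055 = 2.590 m·K/W
Q' = ΔT/ΣR = (188 °C − 17.4 °C)/2.590 = 65.9 W/m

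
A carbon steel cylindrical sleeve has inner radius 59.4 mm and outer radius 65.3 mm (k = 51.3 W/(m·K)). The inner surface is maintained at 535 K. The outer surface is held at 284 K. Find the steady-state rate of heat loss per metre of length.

Q' = 2πk·ΔT/ln(r₂/r₁) = 2π × 51.3 × 251 / ln(0.0653/0.0594) = 8.54×10^5 W/m

Q' = 854 kW/m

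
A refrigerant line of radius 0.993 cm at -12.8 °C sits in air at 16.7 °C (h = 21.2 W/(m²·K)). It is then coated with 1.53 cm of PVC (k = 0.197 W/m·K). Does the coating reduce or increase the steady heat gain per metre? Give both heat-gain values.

reduces: 39.0 → 28.1 W/m

Critical radius for a cylinder: r_cr = k/h = 0.00929 m = 0.929 cm.
Outer radius after coating: r₂ = 0.00993 + 0.0153 = 0.02523 m.
Since r₁ ≥ r_cr, any added insulation reduces the heat gain.
Bare: R = 1/(2πr₁h) = 0.7560 m·K/W; Q = 29.5/0.7560 = 39.0 W/m.
Coated: R = R_cond + R_conv = 1.051 m·K/W; Q = 29.5/1.051 = 28.1 W/m.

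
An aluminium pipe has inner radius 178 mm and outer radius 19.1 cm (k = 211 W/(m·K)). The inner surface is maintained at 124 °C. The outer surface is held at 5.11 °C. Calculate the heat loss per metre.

Q' = 2.24×10^6 W/m

Q' = 2πk·ΔT/ln(r₂/r₁) = 2π × 211 × 118.89 / ln(0.191/0.178) = 2.24×10^6 W/m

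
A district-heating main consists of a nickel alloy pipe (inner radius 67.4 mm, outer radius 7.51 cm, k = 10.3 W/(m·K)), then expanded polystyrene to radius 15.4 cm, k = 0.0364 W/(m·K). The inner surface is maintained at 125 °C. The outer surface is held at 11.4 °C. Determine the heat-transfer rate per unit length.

Q' = 36.2 W/m

Series thermal resistances, inner to outer:
  R'_nickel alloy = ln(0.0751/0.0674)/(2πk) = 0.1082/(2π·10.3) = 0.001672 m·K/W
  R'_expanded polystyrene = ln(0.154/0.0751)/(2πk) = 0.7181/(2π·0.0364) = 3.140 m·K/W
ΣR = 0.001672 + 3.140 = 3.142 m·K/W
Q' = ΔT/ΣR = (125 °C − 11.4 °C)/3.142 = 36.2 W/m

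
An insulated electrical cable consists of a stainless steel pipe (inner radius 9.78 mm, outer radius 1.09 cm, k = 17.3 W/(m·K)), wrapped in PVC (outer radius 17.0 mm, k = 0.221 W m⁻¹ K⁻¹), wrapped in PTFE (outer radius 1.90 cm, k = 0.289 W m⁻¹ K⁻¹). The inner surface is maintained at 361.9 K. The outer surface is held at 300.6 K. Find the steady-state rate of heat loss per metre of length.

Treat each layer as a resistance in series:
  R'_stainless steel = ln(0.0109/0.00978)/(2πk) = 0.1084/(2π·17.3) = 9.975×10^-4 m·K/W
  R'_PVC = ln(0.0170/0.0109)/(2πk) = 0.4445/(2π·0.221) = 0.3201 m·K/W
  R'_PTFE = ln(0.0190/0.0170)/(2πk) = 0.1112/(2π·0.289) = 0.06125 m·K/W
ΣR = 9.975×10^-4 + 0.3201 + 0.06125 = 0.3823 m·K/W
Q' = ΔT/ΣR = (361.9 K − 300.6 K)/0.3823 = 160 W/m

Q' = 160 W/m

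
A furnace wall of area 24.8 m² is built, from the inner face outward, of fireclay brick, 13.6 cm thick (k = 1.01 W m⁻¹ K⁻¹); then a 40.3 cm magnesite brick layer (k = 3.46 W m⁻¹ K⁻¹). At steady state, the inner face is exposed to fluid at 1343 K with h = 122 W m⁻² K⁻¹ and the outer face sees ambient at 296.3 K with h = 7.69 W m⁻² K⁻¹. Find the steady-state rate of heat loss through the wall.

Treat each layer as a resistance in series:
  R_conv,in = 1/(hA) = 1/(122·24.8) = 3.305×10^-4 K/W
  R_fireclay brick = L/(kA) = 0.136/(1.01·24.8) = 0.005430 K/W
  R_magnesite brick = L/(kA) = 0.403/(3.46·24.8) = 0.004697 K/W
  R_conv,out = 1/(hA) = 1/(7.69·24.8) = 0.005244 K/W
ΣR = 3.305×10^-4 + 0.005430 + 0.004697 + 0.005244 = 0.01570 K/W
Q = ΔT/ΣR = (1343 K − 296.3 K)/0.01570 = 66700 W

Q = 66.7 kW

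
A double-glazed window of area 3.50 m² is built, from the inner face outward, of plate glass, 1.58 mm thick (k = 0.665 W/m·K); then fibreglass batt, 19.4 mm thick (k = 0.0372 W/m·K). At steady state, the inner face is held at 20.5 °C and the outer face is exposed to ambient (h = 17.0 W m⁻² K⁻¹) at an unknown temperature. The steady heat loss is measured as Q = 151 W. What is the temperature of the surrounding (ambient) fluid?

Sum the resistances:
  R_plate glass = L/(kA) = 0.00158/(0.665·3.50) = 6.788×10^-4 K/W
  R_fibreglass batt = L/(kA) = 0.0194/(0.0372·3.50) = 0.1490 K/W
  R_conv,out = 1/(hA) = 1/(17.0·3.50) = 0.01681 K/W
ΣR = 0.1665 K/W
ΔT = Q·ΣR = 151 × 0.1665 = 25.14 K
Heat flows outward, so T_out = T_in − ΔT = 20.5 − 25.14 = -4.64 °C

T_out = -4.64 °C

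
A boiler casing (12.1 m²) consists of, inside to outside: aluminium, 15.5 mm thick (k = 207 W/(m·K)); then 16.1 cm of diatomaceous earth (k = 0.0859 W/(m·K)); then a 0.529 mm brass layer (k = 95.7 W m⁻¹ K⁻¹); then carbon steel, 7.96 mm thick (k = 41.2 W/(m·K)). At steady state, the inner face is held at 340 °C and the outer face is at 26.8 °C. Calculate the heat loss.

Q = 2.02 kW

Treat each layer as a resistance in series:
  R_aluminium = L/(kA) = 0.0155/(207·12.1) = 6.188×10^-6 K/W
  R_diatomaceous earth = L/(kA) = 0.161/(0.0859·12.1) = 0.1549 K/W
  R_brass = L/(kA) = 5.29×10^-4/(95.7·12.1) = 4.568×10^-7 K/W
  R_carbon steel = L/(kA) = 0.00796/(41.2·12.1) = 1.597×10^-5 K/W
ΣR = 6.188×10^-6 + 0.1549 + 4.568×10^-7 + 1.597×10^-5 = 0.1549 K/W
Q = ΔT/ΣR = (340 °C − 26.8 °C)/0.1549 = 2020 W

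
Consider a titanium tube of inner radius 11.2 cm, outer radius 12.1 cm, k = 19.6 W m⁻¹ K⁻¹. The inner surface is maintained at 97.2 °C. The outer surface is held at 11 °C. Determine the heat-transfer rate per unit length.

Q' = 1.37×10^5 W/m

Q' = 2πk·ΔT/ln(r₂/r₁) = 2π × 19.6 × 86.2 / ln(0.121/0.112) = 1.37×10^5 W/m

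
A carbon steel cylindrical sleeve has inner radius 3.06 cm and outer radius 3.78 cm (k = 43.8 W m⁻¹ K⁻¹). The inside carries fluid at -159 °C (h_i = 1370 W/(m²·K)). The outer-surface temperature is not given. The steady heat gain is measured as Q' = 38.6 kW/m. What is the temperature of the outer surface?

T_out = 17.2 °C

Sum the resistances:
  R'_conv,in = 1/(2πr h) = 1/(2π·0.0306·1370) = 0.003796 m·K/W
  R'_carbon steel = ln(0.0378/0.0306)/(2πk) = 0.2113/(2π·43.8) = 7.678×10^-4 m·K/W
ΣR = 0.004564 m·K/W
ΔT = Q'·ΣR = 38600 × 0.004564 = 176.2 K
Heat flows inward, so T_out = T_in + ΔT = -159 + 176.2 = 17.2 °C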